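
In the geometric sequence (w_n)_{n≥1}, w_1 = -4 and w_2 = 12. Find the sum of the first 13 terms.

Common ratio r = -3.
w_n = (-4)·(-3)^(n-1).
S = (-4)·((-3)^13 - 1)/(-3 - 1) = (-4)·(-1594323 - 1)/(-4) = -1594324.

-1594324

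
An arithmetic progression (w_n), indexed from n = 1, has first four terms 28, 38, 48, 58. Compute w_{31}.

Common difference d = 10.
w_n = 28 + (n - 1)·10.
w_{31} = 28 + 30·10 = 328.

328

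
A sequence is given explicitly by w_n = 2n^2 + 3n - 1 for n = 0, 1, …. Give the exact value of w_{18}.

701

w_{18} = 2·18^2 + 3·18 - 1 = 701.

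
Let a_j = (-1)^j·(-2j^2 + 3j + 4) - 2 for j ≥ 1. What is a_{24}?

-1078

(-1)^24 = 1; -2j^2 + 3j + 4 at j=24 is -1076; so a_{24} = -1078.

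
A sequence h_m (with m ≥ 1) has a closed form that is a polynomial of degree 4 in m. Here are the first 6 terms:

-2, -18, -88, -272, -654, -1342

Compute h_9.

-6682

1st diffs: -16, -70, -184, -382, -688.
2nd diffs: -54, -114, -198, -306.
3rd diffs: -60, -84, -108.
4th diffs: -24, -24 (constant).
Newton forward-difference form: h_m = -2 + (-16)·C(m-1,1) + (-54)·C(m-1,2) + (-60)·C(m-1,3) + (-24)·C(m-1,4).
At m = 9: m-1 = 8, so h_9 = -2 - 128 - 1512 - 3360 - 1680 = -6682.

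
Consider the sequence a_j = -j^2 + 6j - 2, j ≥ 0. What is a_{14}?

a_{14} = -1·14^2 + 6·14 - 2 = -114.

-114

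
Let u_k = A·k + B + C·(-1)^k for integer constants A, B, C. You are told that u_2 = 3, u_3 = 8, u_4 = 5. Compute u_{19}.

The three given values yield: 2A + B + C = 3; 3A + B - C = 8; 4A + B + C = 5.
Subtracting the first from the second: A - 2C = 5.
Subtracting the second from the third: A + 2C = -3.
Solving: C = -2, A = 1, then B = 3.
So u_k = 1·k + 3 + (-2)·(-1)^k; at k=19 this is 24.

24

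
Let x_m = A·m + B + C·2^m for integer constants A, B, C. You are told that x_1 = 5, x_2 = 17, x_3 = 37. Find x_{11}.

Plug in m = 1, 2, 3: A + B + 2C = 5; 2A + B + 4C = 17; 3A + B + 8C = 37.
Subtracting the first from the second: A + 2C = 12.
Subtracting the second from the third: A + 4C = 20.
Solving: C = 4, A = 4, then B = -7.
Therefore x_{11} = 44 + (-7) + 4·2048 = 8229.

8229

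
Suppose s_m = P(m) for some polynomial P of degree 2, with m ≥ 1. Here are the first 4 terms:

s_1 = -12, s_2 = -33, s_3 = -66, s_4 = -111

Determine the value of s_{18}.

1st diffs: -21, -33, -45.
2nd diffs: -12, -12 (constant).
Newton forward-difference form: s_m = -12 + (-21)·C(m-1,1) + (-12)·C(m-1,2).
At m = 18: m-1 = 17, so s_{18} = -12 - 357 - 1632 = -2001.

-2001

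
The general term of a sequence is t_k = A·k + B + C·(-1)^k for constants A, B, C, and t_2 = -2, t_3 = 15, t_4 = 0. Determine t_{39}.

Write the equations: 2A + B + C = -2; 3A + B - C = 15; 4A + B + C = 0.
Subtracting the first from the second: A - 2C = 17.
Subtracting the second from the third: A + 2C = -15.
Solving: C = -8, A = 1, then B = 4.
Hence t_{39} = 1·39 + 4 + (-8)·(-1) = 51.

51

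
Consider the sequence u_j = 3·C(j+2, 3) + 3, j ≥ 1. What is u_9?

C(11, 3) = 165, so u_9 = 498.

498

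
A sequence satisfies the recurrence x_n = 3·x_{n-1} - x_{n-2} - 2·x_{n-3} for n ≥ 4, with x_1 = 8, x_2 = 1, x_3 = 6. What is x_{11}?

Iterate the recurrence:
x_4 = 1  x_5 = -5  x_6 = -28  x_7 = -81  x_8 = -205  x_9 = -478  x_{10} = -1067  x_{11} = -2313.

-2313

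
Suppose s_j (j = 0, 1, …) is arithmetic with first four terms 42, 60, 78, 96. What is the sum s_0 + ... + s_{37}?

Common difference d = 18.
s_j = 42 + (j - 0)·18.
s_{37} = 708; S = 38·(42 + 708)/2 = 14250.

14250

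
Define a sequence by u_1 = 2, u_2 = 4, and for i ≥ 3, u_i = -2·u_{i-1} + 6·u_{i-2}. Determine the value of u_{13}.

-737408

Iterate the recurrence:
u_3 = 4, u_4 = 16, u_5 = -8, …, u_{10} = 15424, u_{11} = -55232, u_{12} = 203008, u_{13} = -737408.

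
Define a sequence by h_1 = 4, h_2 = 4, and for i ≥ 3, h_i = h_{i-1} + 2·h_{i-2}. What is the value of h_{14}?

Step forward from the initial values:
h_3 = 12, h_4 = 20, h_5 = 44, …, h_{11} = 2732, h_{12} = 5460, h_{13} = 10924, h_{14} = 21844.
(Characteristic roots are 2 and -1.)

21844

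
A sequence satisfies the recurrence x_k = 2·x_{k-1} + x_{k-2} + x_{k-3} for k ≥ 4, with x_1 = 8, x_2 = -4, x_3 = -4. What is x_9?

-652

Step forward from the initial values:
x_4 = -4; x_5 = -16; x_6 = -40; x_7 = -100; x_8 = -256; x_9 = -652.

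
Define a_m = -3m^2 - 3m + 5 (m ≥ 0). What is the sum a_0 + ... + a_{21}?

Over m = 0..21: Σm = 231, Σm² = 3311.
Total = (-3)·3311 + (-3)·231 + (5)·22 = -10516.

-10516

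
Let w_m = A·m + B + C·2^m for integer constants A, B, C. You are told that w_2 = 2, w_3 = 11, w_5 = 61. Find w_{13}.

16389

At m = 2, 3, 5: 2A + B + 4C = 2; 3A + B + 8C = 11; 5A + B + 32C = 61.
Subtracting the first from the second: A + 4C = 9.
Subtracting the second from the third: 2A + 24C = 50.
Solving: C = 2, A = 1, then B = -8.
Therefore w_{13} = 13 + (-8) + 2·8192 = 16389.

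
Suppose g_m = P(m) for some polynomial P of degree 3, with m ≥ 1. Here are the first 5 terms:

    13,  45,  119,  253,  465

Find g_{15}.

10835

1st diffs: 32, 74, 134, 212.
2nd diffs: 42, 60, 78.
3rd diffs: 18, 18 (constant).
So g_m = 3m^3 + 3m^2 + 2m + 5.
Evaluating at m = 15 gives g_{15} = 10835.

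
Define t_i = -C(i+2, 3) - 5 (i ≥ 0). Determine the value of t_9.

-170

C(11, 3) = 165, so t_9 = -170.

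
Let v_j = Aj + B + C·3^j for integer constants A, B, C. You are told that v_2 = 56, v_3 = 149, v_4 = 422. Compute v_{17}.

645700871

Write the equations: 2A + B + 9C = 56; 3A + B + 27C = 149; 4A + B + 81C = 422.
Subtracting the first from the second: A + 18C = 93.
Subtracting the second from the third: A + 54C = 273.
Solving: C = 5, A = 3, then B = 5.
Hence v_{17} = 3·17 + 5 + 5·129140163 = 645700871.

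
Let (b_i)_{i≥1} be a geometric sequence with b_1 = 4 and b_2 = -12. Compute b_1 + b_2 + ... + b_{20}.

-3486784400

Common ratio r = -3.
b_i = 4·(-3)^(i-1).
S = 4·((-3)^20 - 1)/(-3 - 1) = 4·(3486784401 - 1)/(-4) = -3486784400.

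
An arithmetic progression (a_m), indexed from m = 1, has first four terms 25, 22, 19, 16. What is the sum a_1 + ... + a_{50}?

-2425

Common difference d = -3.
a_m = 25 + (m - 1)·(-3).
a_{50} = -122; S = 50·(25 + (-122))/2 = -2425.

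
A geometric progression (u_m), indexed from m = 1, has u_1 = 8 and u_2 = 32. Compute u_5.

2048

Common ratio r = 4.
u_m = 8·4^(m-1).
u_5 = 8·4^4 = 2048.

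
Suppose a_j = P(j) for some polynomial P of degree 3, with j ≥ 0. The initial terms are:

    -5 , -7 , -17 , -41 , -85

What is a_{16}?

-4357

1st diffs: -2, -10, -24, -44.
2nd diffs: -8, -14, -20.
3rd diffs: -6, -6 (constant).
Newton forward-difference form: a_j = -5 + (-2)·C(j,1) + (-8)·C(j,2) + (-6)·C(j,3).
At j = 16: j = 16, so a_{16} = -5 - 32 - 960 - 3360 = -4357.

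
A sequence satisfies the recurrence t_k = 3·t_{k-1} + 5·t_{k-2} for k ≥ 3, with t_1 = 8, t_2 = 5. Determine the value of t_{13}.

Step forward from the initial values:
t_3 = 55;  t_4 = 190;  t_5 = 845;  …;  t_{10} = 1080710;  t_{11} = 4531105;  t_{12} = 18996865;  t_{13} = 79646120.

79646120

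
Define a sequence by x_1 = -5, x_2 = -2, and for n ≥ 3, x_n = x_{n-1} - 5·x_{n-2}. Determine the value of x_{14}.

Applying the relation repeatedly:
x_3 = 23; x_4 = 33; x_5 = -82; …; x_{11} = -9322; x_{12} = 22713; x_{13} = 69323; x_{14} = -44242.

-44242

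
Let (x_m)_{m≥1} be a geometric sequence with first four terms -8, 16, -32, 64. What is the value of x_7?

-512

Common ratio r = -2.
x_m = (-8)·(-2)^(m-1).
x_7 = (-8)·(-2)^6 = -512.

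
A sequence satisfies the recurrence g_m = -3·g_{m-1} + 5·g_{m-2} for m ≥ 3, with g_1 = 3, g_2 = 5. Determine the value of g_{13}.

-7790325

Step forward from the initial values:
g_3 = 0, g_4 = 25, g_5 = -75, …, g_{10} = 105725, g_{11} = -443175, g_{12} = 1858150, g_{13} = -7790325.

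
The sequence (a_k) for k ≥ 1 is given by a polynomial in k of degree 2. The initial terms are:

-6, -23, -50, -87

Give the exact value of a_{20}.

1st diffs: -17, -27, -37.
2nd diffs: -10, -10 (constant).
Newton forward-difference form: a_k = -6 + (-17)·C(k-1,1) + (-10)·C(k-1,2).
At k = 20: k-1 = 19, so a_{20} = -6 - 323 - 1710 = -2039.

-2039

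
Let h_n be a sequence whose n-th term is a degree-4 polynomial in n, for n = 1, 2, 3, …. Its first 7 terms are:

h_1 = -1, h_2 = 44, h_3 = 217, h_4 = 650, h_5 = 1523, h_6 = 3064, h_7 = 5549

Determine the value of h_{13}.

1st diffs: 45, 173, 433, 873, 1541, 2485.
2nd diffs: 128, 260, 440, 668, 944.
3rd diffs: 132, 180, 228, 276.
4th diffs: 48, 48, 48 (constant).
Newton forward-difference form: h_n = -1 + 45·C(n-1,1) + 128·C(n-1,2) + 132·C(n-1,3) + 48·C(n-1,4).
At n = 13: n-1 = 12, so h_{13} = -1 + 540 + 8448 + 29040 + 23760 = 61787.

61787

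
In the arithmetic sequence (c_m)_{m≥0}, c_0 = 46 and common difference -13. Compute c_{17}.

c_m = 46 + (m - 0)·(-13).
c_{17} = 46 + 17·(-13) = -175.

-175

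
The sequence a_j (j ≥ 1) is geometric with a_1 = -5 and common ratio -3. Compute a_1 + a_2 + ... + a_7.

-2735

a_j = (-5)·(-3)^(j-1).
S = (-5)·((-3)^7 - 1)/(-3 - 1) = (-5)·(-2187 - 1)/(-4) = -2735.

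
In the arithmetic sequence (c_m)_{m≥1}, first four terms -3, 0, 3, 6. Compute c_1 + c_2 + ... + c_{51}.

3672

Common difference d = 3.
c_m = -3 + (m - 1)·3.
c_{51} = 147; S = 51·(-3 + 147)/2 = 3672.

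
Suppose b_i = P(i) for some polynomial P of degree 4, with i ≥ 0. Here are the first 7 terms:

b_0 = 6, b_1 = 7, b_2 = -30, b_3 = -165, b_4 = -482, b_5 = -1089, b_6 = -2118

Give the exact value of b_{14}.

1st diffs: 1, -37, -135, -317, -607, -1029.
2nd diffs: -38, -98, -182, -290, -422.
3rd diffs: -60, -84, -108, -132.
4th diffs: -24, -24, -24 (constant).
Newton forward-difference form: b_i = 6 + 1·C(i,1) + (-38)·C(i,2) + (-60)·C(i,3) + (-24)·C(i,4).
At i = 14: i = 14, so b_{14} = 6 + 14 - 3458 - 21840 - 24024 = -49302.

-49302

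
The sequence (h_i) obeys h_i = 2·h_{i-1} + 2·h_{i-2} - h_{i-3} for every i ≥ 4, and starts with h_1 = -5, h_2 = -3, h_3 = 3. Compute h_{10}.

Compute successive terms:
h_4 = 5, h_5 = 19, h_6 = 45, h_7 = 123, h_8 = 317, h_9 = 835, h_{10} = 2181.

2181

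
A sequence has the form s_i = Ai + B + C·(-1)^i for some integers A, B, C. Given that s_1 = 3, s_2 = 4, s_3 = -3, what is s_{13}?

-33

Plug in i = 1, 2, 3: A + B - C = 3; 2A + B + C = 4; 3A + B - C = -3.
Subtracting the first from the second: A + 2C = 1.
Subtracting the second from the third: A - 2C = -7.
Solving: C = 2, A = -3, then B = 8.
Hence s_{13} = -3·13 + 8 + 2·(-1) = -33.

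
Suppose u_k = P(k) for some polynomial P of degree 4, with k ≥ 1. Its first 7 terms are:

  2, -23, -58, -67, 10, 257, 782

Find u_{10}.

1st diffs: -25, -35, -9, 77, 247, 525.
2nd diffs: -10, 26, 86, 170, 278.
3rd diffs: 36, 60, 84, 108.
4th diffs: 24, 24, 24 (constant).
Newton forward-difference form: u_k = 2 + (-25)·C(k-1,1) + (-10)·C(k-1,2) + 36·C(k-1,3) + 24·C(k-1,4).
At k = 10: k-1 = 9, so u_{10} = 2 - 225 - 360 + 3024 + 3024 = 5465.

5465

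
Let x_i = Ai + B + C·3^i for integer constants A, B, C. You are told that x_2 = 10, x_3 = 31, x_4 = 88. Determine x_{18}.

387420538

Plug in i = 2, 3, 4: 2A + B + 9C = 10; 3A + B + 27C = 31; 4A + B + 81C = 88.
Subtracting the first from the second: A + 18C = 21.
Subtracting the second from the third: A + 54C = 57.
Solving: C = 1, A = 3, then B = -5.
Therefore x_{18} = 54 + (-5) + 1·387420489 = 387420538.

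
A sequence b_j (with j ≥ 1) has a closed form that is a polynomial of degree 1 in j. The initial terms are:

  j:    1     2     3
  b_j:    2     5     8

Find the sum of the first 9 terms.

126

1st diffs: 3, 3 (constant).
So b_j = 3j - 1.
Continuing: …, 11, 14, 17, 20, …, b_9 = 26.
Summing j = 1..9 (9 terms) gives 126.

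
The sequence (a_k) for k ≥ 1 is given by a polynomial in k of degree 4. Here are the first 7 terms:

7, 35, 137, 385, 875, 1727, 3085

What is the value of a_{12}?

1st diffs: 28, 102, 248, 490, 852, 1358.
2nd diffs: 74, 146, 242, 362, 506.
3rd diffs: 72, 96, 120, 144.
4th diffs: 24, 24, 24 (constant).
Newton forward-difference form: a_k = 7 + 28·C(k-1,1) + 74·C(k-1,2) + 72·C(k-1,3) + 24·C(k-1,4).
At k = 12: k-1 = 11, so a_{12} = 7 + 308 + 4070 + 11880 + 7920 = 24185.

24185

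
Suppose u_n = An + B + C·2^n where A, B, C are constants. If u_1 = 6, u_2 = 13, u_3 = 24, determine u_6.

145

Plug in n = 1, 2, 3: A + B + 2C = 6; 2A + B + 4C = 13; 3A + B + 8C = 24.
Subtracting the first from the second: A + 2C = 7.
Subtracting the second from the third: A + 4C = 11.
Solving: C = 2, A = 3, then B = -1.
Therefore u_6 = 18 + (-1) + 2·64 = 145.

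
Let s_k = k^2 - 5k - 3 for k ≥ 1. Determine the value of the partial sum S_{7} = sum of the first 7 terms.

-21

Over k = 1..7: Σk = 28, Σk² = 140.
Total = (1)·140 + (-5)·28 + (-3)·7 = -21.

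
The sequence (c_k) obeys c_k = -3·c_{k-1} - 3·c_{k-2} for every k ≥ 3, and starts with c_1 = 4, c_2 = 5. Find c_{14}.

3645

Step forward from the initial values:
c_3 = -27, c_4 = 66, c_5 = -117, …, c_{11} = 3159, c_{12} = -4131, c_{13} = 2916, c_{14} = 3645.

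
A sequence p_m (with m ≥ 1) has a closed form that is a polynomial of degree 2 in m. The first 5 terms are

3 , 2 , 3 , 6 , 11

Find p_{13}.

123

1st diffs: -1, 1, 3, 5.
2nd diffs: 2, 2, 2 (constant).
Newton forward-difference form: p_m = 3 + (-1)·C(m-1,1) + 2·C(m-1,2).
At m = 13: m-1 = 12, so p_{13} = 3 - 12 + 132 = 123.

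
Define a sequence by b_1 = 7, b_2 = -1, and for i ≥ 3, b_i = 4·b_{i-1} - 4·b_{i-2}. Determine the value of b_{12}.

Iterate the recurrence:
b_3 = -32;  b_4 = -124;  b_5 = -368;  b_6 = -976;  b_7 = -2432;  b_8 = -5824;  b_9 = -13568;  b_{10} = -30976;  b_{11} = -69632;  b_{12} = -154624.
(Characteristic roots are 2 and 2.)

-154624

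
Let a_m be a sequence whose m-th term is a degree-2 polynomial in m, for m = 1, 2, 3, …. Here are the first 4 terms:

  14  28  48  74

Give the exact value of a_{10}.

356

1st diffs: 14, 20, 26.
2nd diffs: 6, 6 (constant).
Newton forward-difference form: a_m = 14 + 14·C(m-1,1) + 6·C(m-1,2).
At m = 10: m-1 = 9, so a_{10} = 14 + 126 + 216 = 356.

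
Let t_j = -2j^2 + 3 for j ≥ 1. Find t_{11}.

t_{11} = -2·11^2 + 3 = -239.

-239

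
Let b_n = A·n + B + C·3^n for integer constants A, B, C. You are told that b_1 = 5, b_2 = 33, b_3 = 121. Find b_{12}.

Plug in n = 1, 2, 3: A + B + 3C = 5; 2A + B + 9C = 33; 3A + B + 27C = 121.
Subtracting the first from the second: A + 6C = 28.
Subtracting the second from the third: A + 18C = 88.
Solving: C = 5, A = -2, then B = -8.
Therefore b_{12} = -24 + (-8) + 5·531441 = 2657173.

2657173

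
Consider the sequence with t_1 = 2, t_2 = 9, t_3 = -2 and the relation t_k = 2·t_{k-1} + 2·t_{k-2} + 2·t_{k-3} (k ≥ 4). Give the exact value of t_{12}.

84480

Step forward from the initial values:
t_4 = 18, t_5 = 50, t_6 = 132, t_7 = 400, t_8 = 1164, t_9 = 3392, t_{10} = 9912, t_{11} = 28936, t_{12} = 84480.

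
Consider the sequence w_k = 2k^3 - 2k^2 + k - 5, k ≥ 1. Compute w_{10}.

1805

w_{10} = 2·10^3 - 2·10^2 + 1·10 - 5 = 1805.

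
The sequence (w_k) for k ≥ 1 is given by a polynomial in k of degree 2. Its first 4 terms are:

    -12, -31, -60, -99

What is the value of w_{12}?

1st diffs: -19, -29, -39.
2nd diffs: -10, -10 (constant).
Newton forward-difference form: w_k = -12 + (-19)·C(k-1,1) + (-10)·C(k-1,2).
At k = 12: k-1 = 11, so w_{12} = -12 - 209 - 550 = -771.

-771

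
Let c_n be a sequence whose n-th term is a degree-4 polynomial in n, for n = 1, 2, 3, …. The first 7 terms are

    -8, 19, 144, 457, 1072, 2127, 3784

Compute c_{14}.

1st diffs: 27, 125, 313, 615, 1055, 1657.
2nd diffs: 98, 188, 302, 440, 602.
3rd diffs: 90, 114, 138, 162.
4th diffs: 24, 24, 24 (constant).
So c_n = n^4 + 5n^3 - 6n^2 - 5n - 3.
Evaluating at n = 14 gives c_{14} = 50887.

50887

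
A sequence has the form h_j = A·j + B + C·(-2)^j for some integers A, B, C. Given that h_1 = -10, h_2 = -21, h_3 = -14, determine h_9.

460

At j = 1, 2, 3: A + B - 2C = -10; 2A + B + 4C = -21; 3A + B - 8C = -14.
Subtracting the first from the second: A + 6C = -11.
Subtracting the second from the third: A - 12C = 7.
Solving: C = -1, A = -5, then B = -7.
Therefore h_9 = -45 + (-7) + (-1)·(-512) = 460.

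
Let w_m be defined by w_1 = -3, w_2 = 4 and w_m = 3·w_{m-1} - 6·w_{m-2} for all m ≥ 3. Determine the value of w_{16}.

1780218

Applying the relation repeatedly:
w_3 = 30;  w_4 = 66;  w_5 = 18;  …;  w_{13} = -196830;  w_{14} = -587574;  w_{15} = -581742;  w_{16} = 1780218.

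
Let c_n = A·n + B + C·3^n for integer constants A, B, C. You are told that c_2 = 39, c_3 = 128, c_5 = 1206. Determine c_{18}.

1937102423

The three given values yield: 2A + B + 9C = 39; 3A + B + 27C = 128; 5A + B + 243C = 1206.
Subtracting the first from the second: A + 18C = 89.
Subtracting the second from the third: 2A + 216C = 1078.
Solving: C = 5, A = -1, then B = -4.
So c_n = -1·n + (-4) + 5·3^n; at n=18 this is 1937102423.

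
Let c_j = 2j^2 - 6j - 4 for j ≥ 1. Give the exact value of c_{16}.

412

c_{16} = 2·16^2 - 6·16 - 4 = 412.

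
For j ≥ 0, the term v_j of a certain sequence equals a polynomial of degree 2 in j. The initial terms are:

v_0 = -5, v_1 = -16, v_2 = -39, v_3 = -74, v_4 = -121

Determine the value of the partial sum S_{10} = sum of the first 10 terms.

-1985

1st diffs: -11, -23, -35, -47.
2nd diffs: -12, -12, -12 (constant).
So v_j = -6j^2 - 5j - 5.
Continuing: …, -180, -251, -334, -429, …, v_9 = -536.
Summing j = 0..9 (10 terms) gives -1985.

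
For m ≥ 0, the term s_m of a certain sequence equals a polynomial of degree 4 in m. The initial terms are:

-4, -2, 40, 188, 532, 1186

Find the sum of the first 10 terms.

1st diffs: 2, 42, 148, 344, 654.
2nd diffs: 40, 106, 196, 310.
3rd diffs: 66, 90, 114.
4th diffs: 24, 24 (constant).
So s_m = m^4 + 5m^3 - 2m^2 - 2m - 4.
Continuing: 2288, 4000, 6508, 10022.
Summing m = 0..9 (10 terms) gives 24758.

24758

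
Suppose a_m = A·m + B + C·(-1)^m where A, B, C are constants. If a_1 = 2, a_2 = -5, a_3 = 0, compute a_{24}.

-27

Plug in m = 1, 2, 3: A + B - C = 2; 2A + B + C = -5; 3A + B - C = 0.
Subtracting the first from the second: A + 2C = -7.
Subtracting the second from the third: A - 2C = 5.
Solving: C = -3, A = -1, then B = 0.
So a_m = -1·m + 0 + (-3)·(-1)^m; at m=24 this is -27.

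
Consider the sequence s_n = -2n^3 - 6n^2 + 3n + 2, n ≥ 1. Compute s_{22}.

-24132

s_{22} = -2·22^3 - 6·22^2 + 3·22 + 2 = -24132.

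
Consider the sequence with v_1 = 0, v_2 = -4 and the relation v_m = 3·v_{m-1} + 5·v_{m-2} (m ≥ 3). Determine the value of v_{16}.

-1614674936

Compute successive terms:
v_3 = -12, v_4 = -56, v_5 = -228, …, v_{13} = -21909888, v_{14} = -91859044, v_{15} = -385126572, v_{16} = -1614674936.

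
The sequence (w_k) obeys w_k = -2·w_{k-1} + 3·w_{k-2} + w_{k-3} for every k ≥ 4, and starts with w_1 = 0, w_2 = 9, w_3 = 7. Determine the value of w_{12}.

Iterate the recurrence:
w_4 = 13;  w_5 = 4;  w_6 = 38;  w_7 = -51;  w_8 = 220;  w_9 = -555;  w_{10} = 1719;  w_{11} = -4883;  w_{12} = 14368.

14368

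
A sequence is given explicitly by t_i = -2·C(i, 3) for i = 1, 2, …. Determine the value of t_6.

-40

C(6, 3) = 20, so t_6 = -40.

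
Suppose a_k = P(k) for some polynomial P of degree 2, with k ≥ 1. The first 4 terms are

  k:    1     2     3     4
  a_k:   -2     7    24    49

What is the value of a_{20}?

1537

1st diffs: 9, 17, 25.
2nd diffs: 8, 8 (constant).
So a_k = 4k^2 - 3k - 3.
Evaluating at k = 20 gives a_{20} = 1537.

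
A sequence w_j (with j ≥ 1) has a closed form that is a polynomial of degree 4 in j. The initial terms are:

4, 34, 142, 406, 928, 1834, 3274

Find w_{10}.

12658

1st diffs: 30, 108, 264, 522, 906, 1440.
2nd diffs: 78, 156, 258, 384, 534.
3rd diffs: 78, 102, 126, 150.
4th diffs: 24, 24, 24 (constant).
So w_j = j^4 + 3j^3 - 4j^2 + 6j - 2.
Evaluating at j = 10 gives w_{10} = 12658.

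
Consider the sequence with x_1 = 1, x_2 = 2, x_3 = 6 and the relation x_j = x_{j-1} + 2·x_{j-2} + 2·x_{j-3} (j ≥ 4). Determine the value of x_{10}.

1688

Applying the relation repeatedly:
x_4 = 12; x_5 = 28; x_6 = 64; x_7 = 144; x_8 = 328; x_9 = 744; x_{10} = 1688.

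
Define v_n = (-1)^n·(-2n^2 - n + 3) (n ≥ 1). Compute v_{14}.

-403

(-1)^14 = 1; -2n^2 - n + 3 at n=14 is -403; so v_{14} = -403.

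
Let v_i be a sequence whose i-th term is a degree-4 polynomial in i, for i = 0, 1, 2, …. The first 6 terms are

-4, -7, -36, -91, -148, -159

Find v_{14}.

21612

1st diffs: -3, -29, -55, -57, -11.
2nd diffs: -26, -26, -2, 46.
3rd diffs: 0, 24, 48.
4th diffs: 24, 24 (constant).
So v_i = i^4 - 6i^3 - 2i^2 + 4i - 4.
Evaluating at i = 14 gives v_{14} = 21612.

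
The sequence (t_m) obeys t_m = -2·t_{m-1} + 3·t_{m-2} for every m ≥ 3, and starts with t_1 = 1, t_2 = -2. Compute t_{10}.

-14762

Iterate the recurrence:
t_3 = 7; t_4 = -20; t_5 = 61; t_6 = -182; t_7 = 547; t_8 = -1640; t_9 = 4921; t_{10} = -14762.
(Characteristic roots are 1 and -3.)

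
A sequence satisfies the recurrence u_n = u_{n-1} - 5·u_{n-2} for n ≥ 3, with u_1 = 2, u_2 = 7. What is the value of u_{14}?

u_3 = -3, u_4 = -38, u_5 = -23, …, u_{11} = 10617, u_{12} = 6607, u_{13} = -46478, u_{14} = -79513.

-79513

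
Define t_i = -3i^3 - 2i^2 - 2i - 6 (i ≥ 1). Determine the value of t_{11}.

-4263

t_{11} = -3·11^3 - 2·11^2 - 2·11 - 6 = -4263.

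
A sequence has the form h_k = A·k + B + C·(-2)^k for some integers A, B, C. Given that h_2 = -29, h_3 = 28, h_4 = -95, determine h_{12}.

The three given values yield: 2A + B + 4C = -29; 3A + B - 8C = 28; 4A + B + 16C = -95.
Subtracting the first from the second: A - 12C = 57.
Subtracting the second from the third: A + 24C = -123.
Solving: C = -5, A = -3, then B = -3.
Hence h_{12} = -3·12 + (-3) + (-5)·4096 = -20519.

-20519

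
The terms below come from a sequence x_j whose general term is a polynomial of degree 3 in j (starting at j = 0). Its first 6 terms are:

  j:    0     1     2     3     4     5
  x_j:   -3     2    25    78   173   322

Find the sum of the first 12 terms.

10194

1st diffs: 5, 23, 53, 95, 149.
2nd diffs: 18, 30, 42, 54.
3rd diffs: 12, 12, 12 (constant).
Newton forward-difference form: x_j = -3 + 5·C(j,1) + 18·C(j,2) + 12·C(j,3).
Continuing: …, 537, 830, 1213, 1698, …, x_{11} = 3022.
Summing j = 0..11 (12 terms) gives 10194.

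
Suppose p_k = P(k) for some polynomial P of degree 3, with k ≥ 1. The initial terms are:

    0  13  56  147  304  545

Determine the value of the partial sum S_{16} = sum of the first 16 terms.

51120

1st diffs: 13, 43, 91, 157, 241.
2nd diffs: 30, 48, 66, 84.
3rd diffs: 18, 18, 18 (constant).
Newton forward-difference form: p_k = 13·C(k-1,1) + 30·C(k-1,2) + 18·C(k-1,3).
Continuing: …, 888, 1351, 1952, 2709, …, p_{16} = 11535.
Summing k = 1..16 (16 terms) gives 51120.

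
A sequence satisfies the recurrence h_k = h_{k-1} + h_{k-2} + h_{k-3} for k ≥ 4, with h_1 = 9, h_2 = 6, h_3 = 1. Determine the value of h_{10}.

Step forward from the initial values:
h_4 = 16; h_5 = 23; h_6 = 40; h_7 = 79; h_8 = 142; h_9 = 261; h_{10} = 482.

482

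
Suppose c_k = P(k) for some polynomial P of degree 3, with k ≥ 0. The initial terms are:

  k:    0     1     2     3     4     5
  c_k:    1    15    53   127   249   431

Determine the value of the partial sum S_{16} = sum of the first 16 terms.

1st diffs: 14, 38, 74, 122, 182.
2nd diffs: 24, 36, 48, 60.
3rd diffs: 12, 12, 12 (constant).
Newton forward-difference form: c_k = 1 + 14·C(k,1) + 24·C(k,2) + 12·C(k,3).
Continuing: …, 685, 1023, 1457, 1999, …, c_{15} = 8191.
Summing k = 0..15 (16 terms) gives 36976.

36976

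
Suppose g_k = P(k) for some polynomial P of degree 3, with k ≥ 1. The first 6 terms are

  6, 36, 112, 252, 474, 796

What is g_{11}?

1st diffs: 30, 76, 140, 222, 322.
2nd diffs: 46, 64, 82, 100.
3rd diffs: 18, 18, 18 (constant).
Newton forward-difference form: g_k = 6 + 30·C(k-1,1) + 46·C(k-1,2) + 18·C(k-1,3).
At k = 11: k-1 = 10, so g_{11} = 6 + 300 + 2070 + 2160 = 4536.

4536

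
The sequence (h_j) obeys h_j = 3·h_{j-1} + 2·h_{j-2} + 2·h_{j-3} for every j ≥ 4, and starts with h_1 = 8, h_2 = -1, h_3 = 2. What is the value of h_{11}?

157958

Applying the relation repeatedly:
h_4 = 20  h_5 = 62  h_6 = 230  h_7 = 854  h_8 = 3146  h_9 = 11606  h_{10} = 42818  h_{11} = 157958.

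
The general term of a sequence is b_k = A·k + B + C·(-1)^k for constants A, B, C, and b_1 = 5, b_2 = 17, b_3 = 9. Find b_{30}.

The three given values yield: A + B - C = 5; 2A + B + C = 17; 3A + B - C = 9.
Subtracting the first from the second: A + 2C = 12.
Subtracting the second from the third: A - 2C = -8.
Solving: C = 5, A = 2, then B = 8.
Therefore b_{30} = 60 + 8 + 5·1 = 73.

73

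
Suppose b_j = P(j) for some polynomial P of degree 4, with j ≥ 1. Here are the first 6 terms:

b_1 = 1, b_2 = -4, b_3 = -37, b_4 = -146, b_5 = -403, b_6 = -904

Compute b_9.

1st diffs: -5, -33, -109, -257, -501.
2nd diffs: -28, -76, -148, -244.
3rd diffs: -48, -72, -96.
4th diffs: -24, -24 (constant).
So b_j = -j^4 + 2j^3 - j^2 - j + 2.
Evaluating at j = 9 gives b_9 = -5191.

-5191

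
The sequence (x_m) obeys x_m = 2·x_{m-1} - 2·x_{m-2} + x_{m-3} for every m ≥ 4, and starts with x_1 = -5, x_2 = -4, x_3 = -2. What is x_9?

-2

Applying the relation repeatedly:
x_4 = -1  x_5 = -2  x_6 = -4  x_7 = -5  x_8 = -4  x_9 = -2.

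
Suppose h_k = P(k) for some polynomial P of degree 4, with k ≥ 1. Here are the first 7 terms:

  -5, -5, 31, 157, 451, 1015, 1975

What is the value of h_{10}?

1st diffs: 0, 36, 126, 294, 564, 960.
2nd diffs: 36, 90, 168, 270, 396.
3rd diffs: 54, 78, 102, 126.
4th diffs: 24, 24, 24 (constant).
Newton forward-difference form: h_k = -5 + 36·C(k-1,2) + 54·C(k-1,3) + 24·C(k-1,4).
At k = 10: k-1 = 9, so h_{10} = -5 + 1296 + 4536 + 3024 = 8851.

8851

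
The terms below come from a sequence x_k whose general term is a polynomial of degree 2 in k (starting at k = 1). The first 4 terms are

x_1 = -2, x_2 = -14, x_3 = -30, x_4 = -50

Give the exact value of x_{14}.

-470

1st diffs: -12, -16, -20.
2nd diffs: -4, -4 (constant).
So x_k = -2k^2 - 6k + 6.
Evaluating at k = 14 gives x_{14} = -470.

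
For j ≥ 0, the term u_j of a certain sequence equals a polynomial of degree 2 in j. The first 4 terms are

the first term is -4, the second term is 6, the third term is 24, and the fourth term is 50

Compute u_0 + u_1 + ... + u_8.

1st diffs: 10, 18, 26.
2nd diffs: 8, 8 (constant).
So u_j = 4j^2 + 6j - 4.
Continuing: …, 84, 126, 176, 234, …, u_8 = 300.
Summing j = 0..8 (9 terms) gives 996.

996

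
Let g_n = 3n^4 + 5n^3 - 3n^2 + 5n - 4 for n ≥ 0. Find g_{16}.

216396

g_{16} = 3·16^4 + 5·16^3 - 3·16^2 + 5·16 - 4 = 216396.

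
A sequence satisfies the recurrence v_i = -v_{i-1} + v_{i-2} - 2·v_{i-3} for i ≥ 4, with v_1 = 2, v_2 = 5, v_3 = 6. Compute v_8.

Step forward from the initial values:
v_4 = -5; v_5 = 1; v_6 = -18; v_7 = 29; v_8 = -49.

-49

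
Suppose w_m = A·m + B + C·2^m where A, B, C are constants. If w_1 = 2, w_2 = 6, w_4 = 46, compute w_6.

Plug in m = 1, 2, 4: A + B + 2C = 2; 2A + B + 4C = 6; 4A + B + 16C = 46.
Subtracting the first from the second: A + 2C = 4.
Subtracting the second from the third: 2A + 12C = 40.
Solving: C = 4, A = -4, then B = -2.
So w_m = -4·m + (-2) + 4·2^m; at m=6 this is 230.

230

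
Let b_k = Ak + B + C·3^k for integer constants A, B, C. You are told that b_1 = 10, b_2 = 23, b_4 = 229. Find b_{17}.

Write the equations: A + B + 3C = 10; 2A + B + 9C = 23; 4A + B + 81C = 229.
Subtracting the first from the second: A + 6C = 13.
Subtracting the second from the third: 2A + 72C = 206.
Solving: C = 3, A = -5, then B = 6.
Hence b_{17} = -5·17 + 6 + 3·129140163 = 387420410.

387420410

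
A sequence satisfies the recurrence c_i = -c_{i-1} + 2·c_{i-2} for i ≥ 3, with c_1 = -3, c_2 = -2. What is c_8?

40

Compute successive terms:
c_3 = -4; c_4 = 0; c_5 = -8; c_6 = 8; c_7 = -24; c_8 = 40.
(Characteristic roots are 1 and -2.)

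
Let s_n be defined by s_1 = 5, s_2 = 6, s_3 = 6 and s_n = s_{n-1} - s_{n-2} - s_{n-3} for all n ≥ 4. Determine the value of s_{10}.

10

Step forward from the initial values:
s_4 = -5; s_5 = -17; s_6 = -18; s_7 = 4; s_8 = 39; s_9 = 53; s_{10} = 10.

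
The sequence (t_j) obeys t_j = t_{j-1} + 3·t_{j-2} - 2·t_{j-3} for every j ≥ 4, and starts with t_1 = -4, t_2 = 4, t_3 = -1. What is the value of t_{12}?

3271

Applying the relation repeatedly:
t_4 = 19, t_5 = 8, t_6 = 67, t_7 = 53, t_8 = 238, t_9 = 263, t_{10} = 871, t_{11} = 1184, t_{12} = 3271.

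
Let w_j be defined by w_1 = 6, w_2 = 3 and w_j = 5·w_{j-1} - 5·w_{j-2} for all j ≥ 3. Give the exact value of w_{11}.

-909375

Compute successive terms:
w_3 = -15;  w_4 = -90;  w_5 = -375;  w_6 = -1425;  w_7 = -5250;  w_8 = -19125;  w_9 = -69375;  w_{10} = -251250;  w_{11} = -909375.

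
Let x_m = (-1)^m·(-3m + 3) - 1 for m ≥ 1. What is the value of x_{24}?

-70

(-1)^24 = 1; -3m + 3 at m=24 is -69; so x_{24} = -70.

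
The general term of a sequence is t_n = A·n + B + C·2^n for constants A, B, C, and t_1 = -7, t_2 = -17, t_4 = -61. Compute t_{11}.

Write the equations: A + B + 2C = -7; 2A + B + 4C = -17; 4A + B + 16C = -61.
Subtracting the first from the second: A + 2C = -10.
Subtracting the second from the third: 2A + 12C = -44.
Solving: C = -3, A = -4, then B = 3.
Therefore t_{11} = -44 + 3 + (-3)·2048 = -6185.

-6185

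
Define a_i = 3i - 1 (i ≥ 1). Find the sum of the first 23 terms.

Over i = 1..23: Σi = 276.
Total = (3)·276 + (-1)·23 = 805.

805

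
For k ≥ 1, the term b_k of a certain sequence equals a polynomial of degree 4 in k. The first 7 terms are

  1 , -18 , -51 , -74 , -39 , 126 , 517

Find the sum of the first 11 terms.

15664

1st diffs: -19, -33, -23, 35, 165, 391.
2nd diffs: -14, 10, 58, 130, 226.
3rd diffs: 24, 48, 72, 96.
4th diffs: 24, 24, 24 (constant).
Newton forward-difference form: b_k = 1 + (-19)·C(k-1,1) + (-14)·C(k-1,2) + 24·C(k-1,3) + 24·C(k-1,4).
Continuing: 1254, 2481, 4366, 7101.
Summing k = 1..11 (11 terms) gives 15664.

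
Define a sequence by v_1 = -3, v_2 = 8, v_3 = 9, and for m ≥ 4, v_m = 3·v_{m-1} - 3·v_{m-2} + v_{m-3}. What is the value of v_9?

Step forward from the initial values:
v_4 = 0;  v_5 = -19;  v_6 = -48;  v_7 = -87;  v_8 = -136;  v_9 = -195.

-195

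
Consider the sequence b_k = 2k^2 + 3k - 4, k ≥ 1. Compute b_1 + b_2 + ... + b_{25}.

Over k = 1..25: Σk = 325, Σk² = 5525.
Total = (2)·5525 + (3)·325 + (-4)·25 = 11925.

11925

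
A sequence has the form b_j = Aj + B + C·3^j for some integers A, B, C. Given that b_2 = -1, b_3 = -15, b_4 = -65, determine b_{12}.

-531393

At j = 2, 3, 4: 2A + B + 9C = -1; 3A + B + 27C = -15; 4A + B + 81C = -65.
Subtracting the first from the second: A + 18C = -14.
Subtracting the second from the third: A + 54C = -50.
Solving: C = -1, A = 4, then B = 0.
So b_j = 4·j + 0 + (-1)·3^j; at j=12 this is -531393.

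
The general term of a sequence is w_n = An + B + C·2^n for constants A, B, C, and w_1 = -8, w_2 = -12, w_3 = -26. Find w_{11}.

-10178

At n = 1, 2, 3: A + B + 2C = -8; 2A + B + 4C = -12; 3A + B + 8C = -26.
Subtracting the first from the second: A + 2C = -4.
Subtracting the second from the third: A + 4C = -14.
Solving: C = -5, A = 6, then B = -4.
Hence w_{11} = 6·11 + (-4) + (-5)·2048 = -10178.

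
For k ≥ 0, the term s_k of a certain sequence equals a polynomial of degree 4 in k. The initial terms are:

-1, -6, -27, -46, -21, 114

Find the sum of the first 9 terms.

1st diffs: -5, -21, -19, 25, 135.
2nd diffs: -16, 2, 44, 110.
3rd diffs: 18, 42, 66.
4th diffs: 24, 24 (constant).
So s_k = k^4 - 3k^3 - 6k^2 + 3k - 1.
Continuing: 449, 1098, 2199.
Summing k = 0..8 (9 terms) gives 3759.

3759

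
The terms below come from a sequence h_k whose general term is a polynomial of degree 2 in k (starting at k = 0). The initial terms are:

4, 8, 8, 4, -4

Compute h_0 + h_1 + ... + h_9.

1st diffs: 4, 0, -4, -8.
2nd diffs: -4, -4, -4 (constant).
So h_k = -2k^2 + 6k + 4.
Continuing: …, -16, -32, -52, -76, …, h_9 = -104.
Summing k = 0..9 (10 terms) gives -260.

-260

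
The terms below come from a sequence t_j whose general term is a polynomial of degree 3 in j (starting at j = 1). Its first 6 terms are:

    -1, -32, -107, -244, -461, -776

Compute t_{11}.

-4451

1st diffs: -31, -75, -137, -217, -315.
2nd diffs: -44, -62, -80, -98.
3rd diffs: -18, -18, -18 (constant).
Newton forward-difference form: t_j = -1 + (-31)·C(j-1,1) + (-44)·C(j-1,2) + (-18)·C(j-1,3).
At j = 11: j-1 = 10, so t_{11} = -1 - 310 - 1980 - 2160 = -4451.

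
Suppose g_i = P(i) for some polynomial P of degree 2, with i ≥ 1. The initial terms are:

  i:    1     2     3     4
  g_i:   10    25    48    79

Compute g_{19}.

1504

1st diffs: 15, 23, 31.
2nd diffs: 8, 8 (constant).
Newton forward-difference form: g_i = 10 + 15·C(i-1,1) + 8·C(i-1,2).
At i = 19: i-1 = 18, so g_{19} = 10 + 270 + 1224 = 1504.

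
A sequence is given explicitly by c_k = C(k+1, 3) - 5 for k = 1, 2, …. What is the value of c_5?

C(6, 3) = 20, so c_5 = 15.

15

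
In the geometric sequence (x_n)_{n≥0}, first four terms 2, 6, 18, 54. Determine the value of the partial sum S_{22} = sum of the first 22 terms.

Common ratio r = 3.
x_n = 2·3^(n-0).
S = 2·(3^22 - 1)/(3 - 1) = 2·(31381059609 - 1)/(2) = 31381059608.

31381059608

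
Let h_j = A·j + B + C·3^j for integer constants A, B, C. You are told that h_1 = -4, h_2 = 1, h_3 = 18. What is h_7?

At j = 1, 2, 3: A + B + 3C = -4; 2A + B + 9C = 1; 3A + B + 27C = 18.
Subtracting the first from the second: A + 6C = 5.
Subtracting the second from the third: A + 18C = 17.
Solving: C = 1, A = -1, then B = -6.
So h_j = -1·j + (-6) + 1·3^j; at j=7 this is 2174.

2174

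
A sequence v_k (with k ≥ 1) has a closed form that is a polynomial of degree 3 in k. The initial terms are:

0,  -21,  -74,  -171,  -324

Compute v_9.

-1736

1st diffs: -21, -53, -97, -153.
2nd diffs: -32, -44, -56.
3rd diffs: -12, -12 (constant).
So v_k = -2k^3 - 4k^2 + 5k + 1.
Evaluating at k = 9 gives v_9 = -1736.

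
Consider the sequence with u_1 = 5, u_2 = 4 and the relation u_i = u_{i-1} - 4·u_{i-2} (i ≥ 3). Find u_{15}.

70688

Applying the relation repeatedly:
u_3 = -16  u_4 = -32  u_5 = 32  …  u_{12} = -2144  u_{13} = -20704  u_{14} = -12128  u_{15} = 70688.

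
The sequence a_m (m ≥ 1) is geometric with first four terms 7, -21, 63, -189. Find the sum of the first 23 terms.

Common ratio r = -3.
a_m = 7·(-3)^(m-1).
S = 7·((-3)^23 - 1)/(-3 - 1) = 7·(-94143178827 - 1)/(-4) = 164750562949.

164750562949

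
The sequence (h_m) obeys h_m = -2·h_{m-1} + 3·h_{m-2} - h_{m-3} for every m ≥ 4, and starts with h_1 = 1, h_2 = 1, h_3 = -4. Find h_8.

Iterate the recurrence:
h_4 = 10, h_5 = -33, h_6 = 100, h_7 = -309, h_8 = 951.

951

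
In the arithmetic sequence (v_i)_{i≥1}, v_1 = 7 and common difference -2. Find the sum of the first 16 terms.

-128

v_i = 7 + (i - 1)·(-2).
v_{16} = -23; S = 16·(7 + (-23))/2 = -128.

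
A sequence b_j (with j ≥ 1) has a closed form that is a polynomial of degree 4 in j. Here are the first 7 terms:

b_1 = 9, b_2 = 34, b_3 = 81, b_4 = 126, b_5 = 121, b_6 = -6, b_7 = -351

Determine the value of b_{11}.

-6671

1st diffs: 25, 47, 45, -5, -127, -345.
2nd diffs: 22, -2, -50, -122, -218.
3rd diffs: -24, -48, -72, -96.
4th diffs: -24, -24, -24 (constant).
So b_j = -j^4 + 6j^3 - 2j + 6.
Evaluating at j = 11 gives b_{11} = -6671.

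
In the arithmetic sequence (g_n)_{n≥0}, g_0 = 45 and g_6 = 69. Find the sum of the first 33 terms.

3597

Common difference d = (69 - 45) / (6 - 0) = 4.
g_n = 45 + (n - 0)·4.
g_{32} = 173; S = 33·(45 + 173)/2 = 3597.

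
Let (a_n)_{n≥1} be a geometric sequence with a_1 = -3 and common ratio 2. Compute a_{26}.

-100663296

a_n = (-3)·2^(n-1).
a_{26} = (-3)·2^25 = -100663296.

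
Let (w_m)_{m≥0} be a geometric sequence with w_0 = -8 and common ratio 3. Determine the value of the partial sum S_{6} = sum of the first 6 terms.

-2912

w_m = (-8)·3^(m-0).
S = (-8)·(3^6 - 1)/(3 - 1) = (-8)·(729 - 1)/(2) = -2912.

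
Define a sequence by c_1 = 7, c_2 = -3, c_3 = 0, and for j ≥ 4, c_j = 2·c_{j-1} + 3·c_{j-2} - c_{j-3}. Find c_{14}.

Applying the relation repeatedly:
c_4 = -16; c_5 = -29; c_6 = -106; …; c_{11} = -20880; c_{12} = -60871; c_{13} = -177194; c_{14} = -516121.

-516121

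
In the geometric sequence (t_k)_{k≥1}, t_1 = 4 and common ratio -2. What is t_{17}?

262144

t_k = 4·(-2)^(k-1).
t_{17} = 4·(-2)^16 = 262144.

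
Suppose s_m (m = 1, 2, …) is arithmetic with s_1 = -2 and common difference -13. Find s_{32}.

-405

s_m = -2 + (m - 1)·(-13).
s_{32} = -2 + 31·(-13) = -405.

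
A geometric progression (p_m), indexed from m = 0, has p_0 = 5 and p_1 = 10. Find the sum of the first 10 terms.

Common ratio r = 2.
p_m = 5·2^(m-0).
S = 5·(2^10 - 1)/(2 - 1) = 5·(1024 - 1)/(1) = 5115.

5115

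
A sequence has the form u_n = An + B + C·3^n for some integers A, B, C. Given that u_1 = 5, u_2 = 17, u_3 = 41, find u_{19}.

Write the equations: A + B + 3C = 5; 2A + B + 9C = 17; 3A + B + 27C = 41.
Subtracting the first from the second: A + 6C = 12.
Subtracting the second from the third: A + 18C = 24.
Solving: C = 1, A = 6, then B = -4.
So u_n = 6·n + (-4) + 1·3^n; at n=19 this is 1162261577.

1162261577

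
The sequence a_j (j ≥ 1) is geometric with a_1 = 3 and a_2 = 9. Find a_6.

729

Common ratio r = 3.
a_j = 3·3^(j-1).
a_6 = 3·3^5 = 729.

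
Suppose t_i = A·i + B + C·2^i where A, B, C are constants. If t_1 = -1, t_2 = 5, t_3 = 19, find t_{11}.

8163

Write the equations: A + B + 2C = -1; 2A + B + 4C = 5; 3A + B + 8C = 19.
Subtracting the first from the second: A + 2C = 6.
Subtracting the second from the third: A + 4C = 14.
Solving: C = 4, A = -2, then B = -7.
Hence t_{11} = -2·11 + (-7) + 4·2048 = 8163.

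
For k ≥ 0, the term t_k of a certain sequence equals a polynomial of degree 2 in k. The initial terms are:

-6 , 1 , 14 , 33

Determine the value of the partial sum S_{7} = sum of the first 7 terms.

1st diffs: 7, 13, 19.
2nd diffs: 6, 6 (constant).
Newton forward-difference form: t_k = -6 + 7·C(k,1) + 6·C(k,2).
Continuing: 58, 89, 126.
Summing k = 0..6 (7 terms) gives 315.

315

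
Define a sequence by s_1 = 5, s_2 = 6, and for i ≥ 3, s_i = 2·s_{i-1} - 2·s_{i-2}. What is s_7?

-8

Step forward from the initial values:
s_3 = 2, s_4 = -8, s_5 = -20, s_6 = -24, s_7 = -8.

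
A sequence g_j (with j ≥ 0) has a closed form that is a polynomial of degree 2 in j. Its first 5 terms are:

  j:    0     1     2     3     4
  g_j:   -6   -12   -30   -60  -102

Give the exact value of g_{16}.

-1542

1st diffs: -6, -18, -30, -42.
2nd diffs: -12, -12, -12 (constant).
Newton forward-difference form: g_j = -6 + (-6)·C(j,1) + (-12)·C(j,2).
At j = 16: j = 16, so g_{16} = -6 - 96 - 1440 = -1542.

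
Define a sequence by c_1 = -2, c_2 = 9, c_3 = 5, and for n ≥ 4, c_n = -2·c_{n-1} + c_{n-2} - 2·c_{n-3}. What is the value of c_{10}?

1687

Applying the relation repeatedly:
c_4 = 3; c_5 = -19; c_6 = 31; c_7 = -87; c_8 = 243; c_9 = -635; c_{10} = 1687.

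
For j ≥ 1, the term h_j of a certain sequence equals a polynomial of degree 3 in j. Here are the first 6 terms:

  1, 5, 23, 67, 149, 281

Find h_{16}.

6991

1st diffs: 4, 18, 44, 82, 132.
2nd diffs: 14, 26, 38, 50.
3rd diffs: 12, 12, 12 (constant).
So h_j = 2j^3 - 5j^2 + 5j - 1.
Evaluating at j = 16 gives h_{16} = 6991.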